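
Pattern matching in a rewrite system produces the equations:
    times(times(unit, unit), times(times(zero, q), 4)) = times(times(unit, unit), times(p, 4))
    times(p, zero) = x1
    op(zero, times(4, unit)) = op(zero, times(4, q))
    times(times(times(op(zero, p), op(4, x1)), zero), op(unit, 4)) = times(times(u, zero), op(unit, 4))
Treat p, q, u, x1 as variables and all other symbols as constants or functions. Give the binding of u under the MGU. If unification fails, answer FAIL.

Decompose times/2: times(unit, unit) = times(unit, unit),  times(times(zero, q), 4) = times(p, 4).
Delete trivial equation times(unit, unit) = times(unit, unit).
Decompose times/2: times(zero, q) = p,  4 = 4.
Bind p := times(zero, q); substituting into the 2 remaining equations that mention p gives: times(times(zero, q), zero) = x1,  times(times(times(op(zero, times(zero, q)), op(4, x1)), zero), op(unit, 4)) = times(times(u, zero), op(unit, 4)).
Delete trivial equation 4 = 4.
Bind x1 := times(times(zero, q), zero); substituting into the one remaining equation that mentions x1 gives: times(times(times(op(zero, times(zero, q)), op(4, times(times(zero, q), zero))), zero), op(unit, 4)) = times(times(u, zero), op(unit, 4)).
Decompose op/2: zero = zero,  times(4, unit) = times(4, q).
Delete trivial equation zero = zero.
Decompose times/2: 4 = 4,  unit = q.
Delete trivial equation 4 = 4.
Bind q := unit; substituting into the remaining equation gives: times(times(times(op(zero, times(zero, unit)), op(4, times(times(zero, unit), zero))), zero), op(unit, 4)) = times(times(u, zero), op(unit, 4)). Substituting into the earlier bindings gives p := times(zero, unit), x1 := times(times(zero, unit), zero).
Decompose times/2: times(times(op(zero, times(zero, unit)), op(4, times(times(zero, unit), zero))), zero) = times(u, zero),  op(unit, 4) = op(unit, 4).
Decompose times/2: times(op(zero, times(zero, unit)), op(4, times(times(zero, unit), zero))) = u,  zero = zero.
Bind u := times(op(zero, times(zero, unit)), op(4, times(times(zero, unit), zero))); no other remaining equation mentions u.
Delete trivial equation zero = zero.
Delete trivial equation op(unit, 4) = op(unit, 4).
MGU = { p ↦ times(zero, unit), x1 ↦ times(times(zero, unit), zero), q ↦ unit, u ↦ times(op(zero, times(zero, unit)), op(4, times(times(zero, unit), zero))) }, so u ↦ times(op(zero, times(zero, unit)), op(4, times(times(zero, unit), zero))).

times(op(zero, times(zero, unit)), op(4, times(times(zero, unit), zero)))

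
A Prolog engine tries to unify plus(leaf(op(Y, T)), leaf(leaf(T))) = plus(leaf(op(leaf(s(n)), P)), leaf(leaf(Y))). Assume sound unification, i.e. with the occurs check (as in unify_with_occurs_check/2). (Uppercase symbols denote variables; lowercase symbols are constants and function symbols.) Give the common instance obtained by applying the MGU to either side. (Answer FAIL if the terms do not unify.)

Decompose plus/2: leaf(op(Y, T)) = leaf(op(leaf(s(n)), P)),  leaf(leaf(T)) = leaf(leaf(Y)).
Decompose leaf/1: op(Y, T) = op(leaf(s(n)), P).
Decompose op/2: Y = leaf(s(n)),  T = P.
Bind Y := leaf(s(n)); substituting into the one remaining equation that mentions Y gives: leaf(leaf(T)) = leaf(leaf(leaf(s(n)))).
Bind T := P; substituting into the remaining equation gives: leaf(leaf(P)) = leaf(leaf(leaf(s(n)))).
Decompose leaf/1: leaf(P) = leaf(leaf(s(n))).
Decompose leaf/1: P = leaf(s(n)).
Bind P := leaf(s(n)). Substituting into the earlier binding gives T := leaf(s(n)).
Applying the MGU to either side gives plus(leaf(op(leaf(s(n)), leaf(s(n)))), leaf(leaf(leaf(s(n))))).

plus(leaf(op(leaf(s(n)), leaf(s(n)))), leaf(leaf(leaf(s(n)))))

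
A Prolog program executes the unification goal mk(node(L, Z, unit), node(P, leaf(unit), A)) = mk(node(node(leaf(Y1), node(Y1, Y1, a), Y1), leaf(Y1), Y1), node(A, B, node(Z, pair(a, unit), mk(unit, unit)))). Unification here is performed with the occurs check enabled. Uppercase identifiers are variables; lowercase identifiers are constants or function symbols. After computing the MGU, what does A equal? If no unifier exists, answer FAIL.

node(leaf(unit), pair(a, unit), mk(unit, unit))

Decompose mk/2: node(L, Z, unit) = node(node(leaf(Y1), node(Y1, Y1, a), Y1), leaf(Y1), Y1),  node(P, leaf(unit), A) = node(A, B, node(Z, pair(a, unit), mk(unit, unit))).
Decompose node/3: L = node(leaf(Y1), node(Y1, Y1, a), Y1),  Z = leaf(Y1),  unit = Y1.
Bind L := node(leaf(Y1), node(Y1, Y1, a), Y1); no other remaining equation mentions L.
Bind Z := leaf(Y1); substituting into the one remaining equation that mentions Z gives: node(P, leaf(unit), A) = node(A, B, node(leaf(Y1), pair(a, unit), mk(unit, unit))).
Bind Y1 := unit; substituting into the remaining equation gives: node(P, leaf(unit), A) = node(A, B, node(leaf(unit), pair(a, unit), mk(unit, unit))). Substituting into the earlier bindings gives L := node(leaf(unit), node(unit, unit, a), unit), Z := leaf(unit).
Decompose node/3: P = A,  leaf(unit) = B,  A = node(leaf(unit), pair(a, unit), mk(unit, unit)).
Bind P := A; no other remaining equation mentions P.
Bind B := leaf(unit); no other remaining equation mentions B.
Bind A := node(leaf(unit), pair(a, unit), mk(unit, unit)). Substituting into the earlier binding gives P := node(leaf(unit), pair(a, unit), mk(unit, unit)).
MGU = { L ↦ node(leaf(unit), node(unit, unit, a), unit), Z ↦ leaf(unit), Y1 ↦ unit, P ↦ node(leaf(unit), pair(a, unit), mk(unit, unit)), B ↦ leaf(unit), A ↦ node(leaf(unit), pair(a, unit), mk(unit, unit)) }, so A ↦ node(leaf(unit), pair(a, unit), mk(unit, unit)).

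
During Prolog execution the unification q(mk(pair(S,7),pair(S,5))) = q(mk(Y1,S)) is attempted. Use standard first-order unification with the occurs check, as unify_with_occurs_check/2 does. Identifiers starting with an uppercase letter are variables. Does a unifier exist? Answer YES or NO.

NO

Decompose q/1: mk(pair(S,7),pair(S,5)) = mk(Y1,S).
Decompose mk/2: pair(S,7) = Y1,  pair(S,5) = S.
Bind Y1 := pair(S,7); no other remaining equation mentions Y1.
Occurs check fails: S occurs in pair(S,5); the equation S = pair(S,5) has no finite solution.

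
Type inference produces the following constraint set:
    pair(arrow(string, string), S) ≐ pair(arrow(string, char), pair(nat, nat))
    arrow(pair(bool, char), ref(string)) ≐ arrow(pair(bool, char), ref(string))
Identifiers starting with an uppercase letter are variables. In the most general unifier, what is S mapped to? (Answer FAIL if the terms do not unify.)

FAIL

Decompose pair/2: arrow(string, string) ≐ arrow(string, char),  S ≐ pair(nat, nat).
Decompose arrow/2: string ≐ string,  string ≐ char.
Delete trivial equation string ≐ string.
Clash: constants string and char differ; no unifier exists.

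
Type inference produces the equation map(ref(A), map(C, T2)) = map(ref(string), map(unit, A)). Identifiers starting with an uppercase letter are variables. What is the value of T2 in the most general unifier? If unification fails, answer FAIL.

Decompose map/2: ref(A) = ref(string),  map(C, T2) = map(unit, A).
Decompose ref/1: A = string.
Bind A := string; substituting into the remaining equation gives: map(C, T2) = map(unit, string).
Decompose map/2: C = unit,  T2 = string.
Bind C := unit; no other remaining equation mentions C.
Bind T2 := string.
MGU = { A ↦ string, C ↦ unit, T2 ↦ string }, so T2 ↦ string.

string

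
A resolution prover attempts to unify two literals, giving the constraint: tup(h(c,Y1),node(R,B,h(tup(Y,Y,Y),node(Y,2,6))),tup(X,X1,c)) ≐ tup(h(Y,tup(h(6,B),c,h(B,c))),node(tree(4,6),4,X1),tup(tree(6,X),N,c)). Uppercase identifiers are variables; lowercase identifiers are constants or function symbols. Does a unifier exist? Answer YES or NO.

NO

Decompose tup/3: h(c,Y1) ≐ h(Y,tup(h(6,B),c,h(B,c))),  node(R,B,h(tup(Y,Y,Y),node(Y,2,6))) ≐ node(tree(4,6),4,X1),  tup(X,X1,c) ≐ tup(tree(6,X),N,c).
Decompose h/2: c ≐ Y,  Y1 ≐ tup(h(6,B),c,h(B,c)).
Bind Y := c; substituting into the one remaining equation that mentions Y gives: node(R,B,h(tup(c,c,c),node(c,2,6))) ≐ node(tree(4,6),4,X1).
Bind Y1 := tup(h(6,B),c,h(B,c)); no other remaining equation mentions Y1.
Decompose node/3: R ≐ tree(4,6),  B ≐ 4,  h(tup(c,c,c),node(c,2,6)) ≐ X1.
Bind R := tree(4,6); no other remaining equation mentions R.
Bind B := 4; no other remaining equation mentions B. Substituting into the earlier binding gives Y1 := tup(h(6,4),c,h(4,c)).
Bind X1 := h(tup(c,c,c),node(c,2,6)); substituting into the remaining equation gives: tup(X,h(tup(c,c,c),node(c,2,6)),c) ≐ tup(tree(6,X),N,c).
Decompose tup/3: X ≐ tree(6,X),  h(tup(c,c,c),node(c,2,6)) ≐ N,  c ≐ c.
Occurs check fails: X occurs in tree(6,X); the equation X ≐ tree(6,X) has no finite solution.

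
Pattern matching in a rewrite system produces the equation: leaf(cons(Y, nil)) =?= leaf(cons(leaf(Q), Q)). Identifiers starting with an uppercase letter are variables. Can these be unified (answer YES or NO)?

YES

Decompose leaf/1: cons(Y, nil) =?= cons(leaf(Q), Q).
Decompose cons/2: Y =?= leaf(Q),  nil =?= Q.
Bind Y := leaf(Q); no other remaining equation mentions Y.
Bind Q := nil. Substituting into the earlier binding gives Y := leaf(nil).
No equations remain and no clash or occurs-check failure arose, so a unifier exists.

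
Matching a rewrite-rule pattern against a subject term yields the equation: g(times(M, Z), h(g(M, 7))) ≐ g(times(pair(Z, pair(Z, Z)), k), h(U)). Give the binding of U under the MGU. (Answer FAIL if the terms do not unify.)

Decompose g/2: times(M, Z) ≐ times(pair(Z, pair(Z, Z)), k),  h(g(M, 7)) ≐ h(U).
Decompose times/2: M ≐ pair(Z, pair(Z, Z)),  Z ≐ k.
Bind M := pair(Z, pair(Z, Z)); substituting into the one remaining equation that mentions M gives: h(g(pair(Z, pair(Z, Z)), 7)) ≐ h(U).
Bind Z := k; substituting into the remaining equation gives: h(g(pair(k, pair(k, k)), 7)) ≐ h(U). Substituting into the earlier binding gives M := pair(k, pair(k, k)).
Decompose h/1: g(pair(k, pair(k, k)), 7) ≐ U.
Bind U := g(pair(k, pair(k, k)), 7).
MGU = { M ↦ pair(k, pair(k, k)), Z ↦ k, U ↦ g(pair(k, pair(k, k)), 7) }, so U ↦ g(pair(k, pair(k, k)), 7).

g(pair(k, pair(k, k)), 7)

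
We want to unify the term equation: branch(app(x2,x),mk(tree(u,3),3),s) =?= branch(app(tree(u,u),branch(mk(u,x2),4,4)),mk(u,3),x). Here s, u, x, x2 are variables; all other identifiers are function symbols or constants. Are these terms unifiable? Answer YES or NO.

Decompose branch/3: app(x2,x) =?= app(tree(u,u),branch(mk(u,x2),4,4)),  mk(tree(u,3),3) =?= mk(u,3),  s =?= x.
Decompose app/2: x2 =?= tree(u,u),  x =?= branch(mk(u,x2),4,4).
Bind x2 := tree(u,u); substituting into the one remaining equation that mentions x2 gives: x =?= branch(mk(u,tree(u,u)),4,4).
Bind x := branch(mk(u,tree(u,u)),4,4); substituting into the one remaining equation that mentions x gives: s =?= branch(mk(u,tree(u,u)),4,4).
Decompose mk/2: tree(u,3) =?= u,  3 =?= 3.
Occurs check fails: u occurs in tree(u,3); the equation u =?= tree(u,3) has no finite solution.

NO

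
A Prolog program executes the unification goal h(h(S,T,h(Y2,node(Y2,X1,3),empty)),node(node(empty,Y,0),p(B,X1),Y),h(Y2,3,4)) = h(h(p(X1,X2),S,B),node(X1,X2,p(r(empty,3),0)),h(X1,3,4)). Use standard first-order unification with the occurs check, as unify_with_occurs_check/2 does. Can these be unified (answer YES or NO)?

Decompose h/3: h(S,T,h(Y2,node(Y2,X1,3),empty)) = h(p(X1,X2),S,B),  node(node(empty,Y,0),p(B,X1),Y) = node(X1,X2,p(r(empty,3),0)),  h(Y2,3,4) = h(X1,3,4).
Decompose h/3: S = p(X1,X2),  T = S,  h(Y2,node(Y2,X1,3),empty) = B.
Bind S := p(X1,X2); substituting into the one remaining equation that mentions S gives: T = p(X1,X2).
Bind T := p(X1,X2); no other remaining equation mentions T.
Bind B := h(Y2,node(Y2,X1,3),empty); substituting into the one remaining equation that mentions B gives: node(node(empty,Y,0),p(h(Y2,node(Y2,X1,3),empty),X1),Y) = node(X1,X2,p(r(empty,3),0)).
Decompose node/3: node(empty,Y,0) = X1,  p(h(Y2,node(Y2,X1,3),empty),X1) = X2,  Y = p(r(empty,3),0).
Bind X1 := node(empty,Y,0); substituting into the 2 remaining equations that mention X1 gives: p(h(Y2,node(Y2,node(empty,Y,0),3),empty),node(empty,Y,0)) = X2,  h(Y2,3,4) = h(node(empty,Y,0),3,4). Substituting into the earlier bindings gives S := p(node(empty,Y,0),X2), T := p(node(empty,Y,0),X2), B := h(Y2,node(Y2,node(empty,Y,0),3),empty).
Bind X2 := p(h(Y2,node(Y2,node(empty,Y,0),3),empty),node(empty,Y,0)); no other remaining equation mentions X2. Substituting into the earlier bindings gives S := p(node(empty,Y,0),p(h(Y2,node(Y2,node(empty,Y,0),3),empty),node(empty,Y,0))), T := p(node(empty,Y,0),p(h(Y2,node(Y2,node(empty,Y,0),3),empty),node(empty,Y,0))).
Bind Y := p(r(empty,3),0); substituting into the remaining equation gives: h(Y2,3,4) = h(node(empty,p(r(empty,3),0),0),3,4). Substituting into the earlier bindings gives S := p(node(empty,p(r(empty,3),0),0),p(h(Y2,node(Y2,node(empty,p(r(empty,3),0),0),3),empty),node(empty,p(r(empty,3),0),0))), T := p(node(empty,p(r(empty,3),0),0),p(h(Y2,node(Y2,node(empty,p(r(empty,3),0),0),3),empty),node(empty,p(r(empty,3),0),0))), B := h(Y2,node(Y2,node(empty,p(r(empty,3),0),0),3),empty), X1 := node(empty,p(r(empty,3),0),0), X2 := p(h(Y2,node(Y2,node(empty,p(r(empty,3),0),0),3),empty),node(empty,p(r(empty,3),0),0)).
Decompose h/3: Y2 = node(empty,p(r(empty,3),0),0),  3 = 3,  4 = 4.
Bind Y2 := node(empty,p(r(empty,3),0),0); no other remaining equation mentions Y2. Substituting into the earlier bindings gives S := p(node(empty,p(r(empty,3),0),0),p(h(node(empty,p(r(empty,3),0),0),node(node(empty,p(r(empty,3),0),0),node(empty,p(r(empty,3),0),0),3),empty),node(empty,p(r(empty,3),0),0))), T := p(node(empty,p(r(empty,3),0),0),p(h(node(empty,p(r(empty,3),0),0),node(node(empty,p(r(empty,3),0),0),node(empty,p(r(empty,3),0),0),3),empty),node(empty,p(r(empty,3),0),0))), B := h(node(empty,p(r(empty,3),0),0),node(node(empty,p(r(empty,3),0),0),node(empty,p(r(empty,3),0),0),3),empty), X2 := p(h(node(empty,p(r(empty,3),0),0),node(node(empty,p(r(empty,3),0),0),node(empty,p(r(empty,3),0),0),3),empty),node(empty,p(r(empty,3),0),0)).
Delete trivial equation 3 = 3.
Delete trivial equation 4 = 4.
No equations remain and no clash or occurs-check failure arose, so a unifier exists.

YES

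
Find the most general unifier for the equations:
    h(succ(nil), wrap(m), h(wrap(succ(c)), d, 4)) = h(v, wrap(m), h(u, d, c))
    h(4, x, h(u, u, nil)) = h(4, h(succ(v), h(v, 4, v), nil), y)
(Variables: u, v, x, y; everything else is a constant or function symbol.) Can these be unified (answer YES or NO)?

Decompose h/3: succ(nil) = v,  wrap(m) = wrap(m),  h(wrap(succ(c)), d, 4) = h(u, d, c).
Bind v := succ(nil); substituting into the one remaining equation that mentions v gives: h(4, x, h(u, u, nil)) = h(4, h(succ(succ(nil)), h(succ(nil), 4, succ(nil)), nil), y).
Delete trivial equation wrap(m) = wrap(m).
Decompose h/3: wrap(succ(c)) = u,  d = d,  4 = c.
Bind u := wrap(succ(c)); substituting into the one remaining equation that mentions u gives: h(4, x, h(wrap(succ(c)), wrap(succ(c)), nil)) = h(4, h(succ(succ(nil)), h(succ(nil), 4, succ(nil)), nil), y).
Delete trivial equation d = d.
Clash: constants 4 and c differ; no unifier exists.

NO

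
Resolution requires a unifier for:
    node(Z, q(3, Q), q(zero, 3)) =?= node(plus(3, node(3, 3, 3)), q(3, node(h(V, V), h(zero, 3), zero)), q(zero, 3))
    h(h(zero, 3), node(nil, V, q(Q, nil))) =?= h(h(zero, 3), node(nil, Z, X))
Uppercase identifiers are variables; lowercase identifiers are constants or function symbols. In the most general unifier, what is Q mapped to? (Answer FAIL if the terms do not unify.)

node(h(plus(3, node(3, 3, 3)), plus(3, node(3, 3, 3))), h(zero, 3), zero)

Decompose node/3: Z =?= plus(3, node(3, 3, 3)),  q(3, Q) =?= q(3, node(h(V, V), h(zero, 3), zero)),  q(zero, 3) =?= q(zero, 3).
Bind Z := plus(3, node(3, 3, 3)); substituting into the one remaining equation that mentions Z gives: h(h(zero, 3), node(nil, V, q(Q, nil))) =?= h(h(zero, 3), node(nil, plus(3, node(3, 3, 3)), X)).
Decompose q/2: 3 =?= 3,  Q =?= node(h(V, V), h(zero, 3), zero).
Delete trivial equation 3 =?= 3.
Bind Q := node(h(V, V), h(zero, 3), zero); substituting into the one remaining equation that mentions Q gives: h(h(zero, 3), node(nil, V, q(node(h(V, V), h(zero, 3), zero), nil))) =?= h(h(zero, 3), node(nil, plus(3, node(3, 3, 3)), X)).
Delete trivial equation q(zero, 3) =?= q(zero, 3).
Decompose h/2: h(zero, 3) =?= h(zero, 3),  node(nil, V, q(node(h(V, V), h(zero, 3), zero), nil)) =?= node(nil, plus(3, node(3, 3, 3)), X).
Delete trivial equation h(zero, 3) =?= h(zero, 3).
Decompose node/3: nil =?= nil,  V =?= plus(3, node(3, 3, 3)),  q(node(h(V, V), h(zero, 3), zero), nil) =?= X.
Delete trivial equation nil =?= nil.
Bind V := plus(3, node(3, 3, 3)); substituting into the remaining equation gives: q(node(h(plus(3, node(3, 3, 3)), plus(3, node(3, 3, 3))), h(zero, 3), zero), nil) =?= X. Substituting into the earlier binding gives Q := node(h(plus(3, node(3, 3, 3)), plus(3, node(3, 3, 3))), h(zero, 3), zero).
Bind X := q(node(h(plus(3, node(3, 3, 3)), plus(3, node(3, 3, 3))), h(zero, 3), zero), nil).
MGU = { Z ↦ plus(3, node(3, 3, 3)), Q ↦ node(h(plus(3, node(3, 3, 3)), plus(3, node(3, 3, 3))), h(zero, 3), zero), V ↦ plus(3, node(3, 3, 3)), X ↦ q(node(h(plus(3, node(3, 3, 3)), plus(3, node(3, 3, 3))), h(zero, 3), zero), nil) }, so Q ↦ node(h(plus(3, node(3, 3, 3)), plus(3, node(3, 3, 3))), h(zero, 3), zero).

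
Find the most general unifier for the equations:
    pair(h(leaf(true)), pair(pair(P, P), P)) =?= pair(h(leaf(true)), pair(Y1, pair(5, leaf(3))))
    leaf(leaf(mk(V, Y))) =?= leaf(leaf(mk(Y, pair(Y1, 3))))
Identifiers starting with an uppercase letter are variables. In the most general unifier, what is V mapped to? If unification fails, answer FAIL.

pair(pair(pair(5, leaf(3)), pair(5, leaf(3))), 3)

Decompose pair/2: h(leaf(true)) =?= h(leaf(true)),  pair(pair(P, P), P) =?= pair(Y1, pair(5, leaf(3))).
Delete trivial equation h(leaf(true)) =?= h(leaf(true)).
Decompose pair/2: pair(P, P) =?= Y1,  P =?= pair(5, leaf(3)).
Bind Y1 := pair(P, P); substituting into the one remaining equation that mentions Y1 gives: leaf(leaf(mk(V, Y))) =?= leaf(leaf(mk(Y, pair(pair(P, P), 3)))).
Bind P := pair(5, leaf(3)); substituting into the remaining equation gives: leaf(leaf(mk(V, Y))) =?= leaf(leaf(mk(Y, pair(pair(pair(5, leaf(3)), pair(5, leaf(3))), 3)))). Substituting into the earlier binding gives Y1 := pair(pair(5, leaf(3)), pair(5, leaf(3))).
Decompose leaf/1: leaf(mk(V, Y)) =?= leaf(mk(Y, pair(pair(pair(5, leaf(3)), pair(5, leaf(3))), 3))).
Decompose leaf/1: mk(V, Y) =?= mk(Y, pair(pair(pair(5, leaf(3)), pair(5, leaf(3))), 3)).
Decompose mk/2: V =?= Y,  Y =?= pair(pair(pair(5, leaf(3)), pair(5, leaf(3))), 3).
Bind V := Y; no other remaining equation mentions V.
Bind Y := pair(pair(pair(5, leaf(3)), pair(5, leaf(3))), 3). Substituting into the earlier binding gives V := pair(pair(pair(5, leaf(3)), pair(5, leaf(3))), 3).
MGU = { Y1 -> pair(pair(5, leaf(3)), pair(5, leaf(3))), P -> pair(5, leaf(3)), V -> pair(pair(pair(5, leaf(3)), pair(5, leaf(3))), 3), Y -> pair(pair(pair(5, leaf(3)), pair(5, leaf(3))), 3) }, so V -> pair(pair(pair(5, leaf(3)), pair(5, leaf(3))), 3).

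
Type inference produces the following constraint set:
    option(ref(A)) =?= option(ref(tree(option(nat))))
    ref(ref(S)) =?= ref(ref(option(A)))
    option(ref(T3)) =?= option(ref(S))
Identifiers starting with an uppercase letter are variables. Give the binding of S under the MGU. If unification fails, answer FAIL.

Decompose option/1: ref(A) =?= ref(tree(option(nat))).
Decompose ref/1: A =?= tree(option(nat)).
Bind A := tree(option(nat)); substituting into the one remaining equation that mentions A gives: ref(ref(S)) =?= ref(ref(option(tree(option(nat))))).
Decompose ref/1: ref(S) =?= ref(option(tree(option(nat)))).
Decompose ref/1: S =?= option(tree(option(nat))).
Bind S := option(tree(option(nat))); substituting into the remaining equation gives: option(ref(T3)) =?= option(ref(option(tree(option(nat))))).
Decompose option/1: ref(T3) =?= ref(option(tree(option(nat)))).
Decompose ref/1: T3 =?= option(tree(option(nat))).
Bind T3 := option(tree(option(nat))).
MGU = { A -> tree(option(nat)), S -> option(tree(option(nat))), T3 -> option(tree(option(nat))) }, so S -> option(tree(option(nat))).

option(tree(option(nat)))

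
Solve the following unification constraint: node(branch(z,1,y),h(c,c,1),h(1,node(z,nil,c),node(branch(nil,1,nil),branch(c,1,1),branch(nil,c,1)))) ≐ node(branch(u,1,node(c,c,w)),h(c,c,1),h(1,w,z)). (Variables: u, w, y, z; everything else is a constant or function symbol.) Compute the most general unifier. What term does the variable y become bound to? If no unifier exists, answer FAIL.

Decompose node/3: branch(z,1,y) ≐ branch(u,1,node(c,c,w)),  h(c,c,1) ≐ h(c,c,1),  h(1,node(z,nil,c),node(branch(nil,1,nil),branch(c,1,1),branch(nil,c,1))) ≐ h(1,w,z).
Decompose branch/3: z ≐ u,  1 ≐ 1,  y ≐ node(c,c,w).
Bind z := u; substituting into the one remaining equation that mentions z gives: h(1,node(u,nil,c),node(branch(nil,1,nil),branch(c,1,1),branch(nil,c,1))) ≐ h(1,w,u).
Delete trivial equation 1 ≐ 1.
Bind y := node(c,c,w); no other remaining equation mentions y.
Delete trivial equation h(c,c,1) ≐ h(c,c,1).
Decompose h/3: 1 ≐ 1,  node(u,nil,c) ≐ w,  node(branch(nil,1,nil),branch(c,1,1),branch(nil,c,1)) ≐ u.
Delete trivial equation 1 ≐ 1.
Bind w := node(u,nil,c); no other remaining equation mentions w. Substituting into the earlier binding gives y := node(c,c,node(u,nil,c)).
Bind u := node(branch(nil,1,nil),branch(c,1,1),branch(nil,c,1)). Substituting into the earlier bindings gives z := node(branch(nil,1,nil),branch(c,1,1),branch(nil,c,1)), y := node(c,c,node(node(branch(nil,1,nil),branch(c,1,1),branch(nil,c,1)),nil,c)), w := node(node(branch(nil,1,nil),branch(c,1,1),branch(nil,c,1)),nil,c).
MGU = { z -> node(branch(nil,1,nil),branch(c,1,1),branch(nil,c,1)), y -> node(c,c,node(node(branch(nil,1,nil),branch(c,1,1),branch(nil,c,1)),nil,c)), w -> node(node(branch(nil,1,nil),branch(c,1,1),branch(nil,c,1)),nil,c), u -> node(branch(nil,1,nil),branch(c,1,1),branch(nil,c,1)) }, so y -> node(c,c,node(node(branch(nil,1,nil),branch(c,1,1),branch(nil,c,1)),nil,c)).

node(c,c,node(node(branch(nil,1,nil),branch(c,1,1),branch(nil,c,1)),nil,c))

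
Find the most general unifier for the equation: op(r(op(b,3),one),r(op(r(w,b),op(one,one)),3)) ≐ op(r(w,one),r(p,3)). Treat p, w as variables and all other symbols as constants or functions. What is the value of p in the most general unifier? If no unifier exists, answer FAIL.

Decompose op/2: r(op(b,3),one) ≐ r(w,one),  r(op(r(w,b),op(one,one)),3) ≐ r(p,3).
Decompose r/2: op(b,3) ≐ w,  one ≐ one.
Bind w := op(b,3); substituting into the one remaining equation that mentions w gives: r(op(r(op(b,3),b),op(one,one)),3) ≐ r(p,3).
Delete trivial equation one ≐ one.
Decompose r/2: op(r(op(b,3),b),op(one,one)) ≐ p,  3 ≐ 3.
Bind p := op(r(op(b,3),b),op(one,one)); no other remaining equation mentions p.
Delete trivial equation 3 ≐ 3.
MGU = { w ↦ op(b,3), p ↦ op(r(op(b,3),b),op(one,one)) }, so p ↦ op(r(op(b,3),b),op(one,one)).

op(r(op(b,3),b),op(one,one))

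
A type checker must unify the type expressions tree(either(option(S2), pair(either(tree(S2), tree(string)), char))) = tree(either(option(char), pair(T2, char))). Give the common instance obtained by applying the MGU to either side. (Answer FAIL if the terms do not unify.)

Decompose tree/1: either(option(S2), pair(either(tree(S2), tree(string)), char)) = either(option(char), pair(T2, char)).
Decompose either/2: option(S2) = option(char),  pair(either(tree(S2), tree(string)), char) = pair(T2, char).
Decompose option/1: S2 = char.
Bind S2 := char; substituting into the remaining equation gives: pair(either(tree(char), tree(string)), char) = pair(T2, char).
Decompose pair/2: either(tree(char), tree(string)) = T2,  char = char.
Bind T2 := either(tree(char), tree(string)); no other remaining equation mentions T2.
Delete trivial equation char = char.
Applying the MGU to either side gives tree(either(option(char), pair(either(tree(char), tree(string)), char))).

tree(either(option(char), pair(either(tree(char), tree(string)), char)))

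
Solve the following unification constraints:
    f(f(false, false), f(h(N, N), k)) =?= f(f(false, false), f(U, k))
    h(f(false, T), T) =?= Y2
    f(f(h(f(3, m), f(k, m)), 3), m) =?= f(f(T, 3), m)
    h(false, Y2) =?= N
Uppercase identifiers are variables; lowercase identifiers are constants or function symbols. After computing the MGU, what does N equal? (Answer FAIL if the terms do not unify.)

Decompose f/2: f(false, false) =?= f(false, false),  f(h(N, N), k) =?= f(U, k).
Delete trivial equation f(false, false) =?= f(false, false).
Decompose f/2: h(N, N) =?= U,  k =?= k.
Bind U := h(N, N); no other remaining equation mentions U.
Delete trivial equation k =?= k.
Bind Y2 := h(f(false, T), T); substituting into the one remaining equation that mentions Y2 gives: h(false, h(f(false, T), T)) =?= N.
Decompose f/2: f(h(f(3, m), f(k, m)), 3) =?= f(T, 3),  m =?= m.
Decompose f/2: h(f(3, m), f(k, m)) =?= T,  3 =?= 3.
Bind T := h(f(3, m), f(k, m)); substituting into the one remaining equation that mentions T gives: h(false, h(f(false, h(f(3, m), f(k, m))), h(f(3, m), f(k, m)))) =?= N. Substituting into the earlier binding gives Y2 := h(f(false, h(f(3, m), f(k, m))), h(f(3, m), f(k, m))).
Delete trivial equation 3 =?= 3.
Delete trivial equation m =?= m.
Bind N := h(false, h(f(false, h(f(3, m), f(k, m))), h(f(3, m), f(k, m)))). Substituting into the earlier binding gives U := h(h(false, h(f(false, h(f(3, m), f(k, m))), h(f(3, m), f(k, m)))), h(false, h(f(false, h(f(3, m), f(k, m))), h(f(3, m), f(k, m))))).
MGU = { U -> h(h(false, h(f(false, h(f(3, m), f(k, m))), h(f(3, m), f(k, m)))), h(false, h(f(false, h(f(3, m), f(k, m))), h(f(3, m), f(k, m))))), Y2 -> h(f(false, h(f(3, m), f(k, m))), h(f(3, m), f(k, m))), T -> h(f(3, m), f(k, m)), N -> h(false, h(f(false, h(f(3, m), f(k, m))), h(f(3, m), f(k, m)))) }, so N -> h(false, h(f(false, h(f(3, m), f(k, m))), h(f(3, m), f(k, m)))).

h(false, h(f(false, h(f(3, m), f(k, m))), h(f(3, m), f(k, m))))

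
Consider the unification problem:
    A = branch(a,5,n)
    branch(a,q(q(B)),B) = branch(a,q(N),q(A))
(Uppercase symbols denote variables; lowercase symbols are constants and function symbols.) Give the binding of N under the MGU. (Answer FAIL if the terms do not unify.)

q(q(branch(a,5,n)))

Bind A := branch(a,5,n); substituting into the remaining equation gives: branch(a,q(q(B)),B) = branch(a,q(N),q(branch(a,5,n))).
Decompose branch/3: a = a,  q(q(B)) = q(N),  B = q(branch(a,5,n)).
Delete trivial equation a = a.
Decompose q/1: q(B) = N.
Bind N := q(B); no other remaining equation mentions N.
Bind B := q(branch(a,5,n)). Substituting into the earlier binding gives N := q(q(branch(a,5,n))).
MGU = { A ↦ branch(a,5,n), N ↦ q(q(branch(a,5,n))), B ↦ q(branch(a,5,n)) }, so N ↦ q(q(branch(a,5,n))).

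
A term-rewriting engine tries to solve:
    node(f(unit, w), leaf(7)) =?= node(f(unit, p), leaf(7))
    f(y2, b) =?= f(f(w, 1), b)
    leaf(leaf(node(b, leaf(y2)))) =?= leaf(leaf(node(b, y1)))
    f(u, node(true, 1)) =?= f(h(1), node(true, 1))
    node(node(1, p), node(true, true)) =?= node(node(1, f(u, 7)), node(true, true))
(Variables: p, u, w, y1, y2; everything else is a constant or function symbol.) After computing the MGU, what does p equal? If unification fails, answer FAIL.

f(h(1), 7)

Decompose node/2: f(unit, w) =?= f(unit, p),  leaf(7) =?= leaf(7).
Decompose f/2: unit =?= unit,  w =?= p.
Delete trivial equation unit =?= unit.
Bind w := p; substituting into the one remaining equation that mentions w gives: f(y2, b) =?= f(f(p, 1), b).
Delete trivial equation leaf(7) =?= leaf(7).
Decompose f/2: y2 =?= f(p, 1),  b =?= b.
Bind y2 := f(p, 1); substituting into the one remaining equation that mentions y2 gives: leaf(leaf(node(b, leaf(f(p, 1))))) =?= leaf(leaf(node(b, y1))).
Delete trivial equation b =?= b.
Decompose leaf/1: leaf(node(b, leaf(f(p, 1)))) =?= leaf(node(b, y1)).
Decompose leaf/1: node(b, leaf(f(p, 1))) =?= node(b, y1).
Decompose node/2: b =?= b,  leaf(f(p, 1)) =?= y1.
Delete trivial equation b =?= b.
Bind y1 := leaf(f(p, 1)); no other remaining equation mentions y1.
Decompose f/2: u =?= h(1),  node(true, 1) =?= node(true, 1).
Bind u := h(1); substituting into the one remaining equation that mentions u gives: node(node(1, p), node(true, true)) =?= node(node(1, f(h(1), 7)), node(true, true)).
Delete trivial equation node(true, 1) =?= node(true, 1).
Decompose node/2: node(1, p) =?= node(1, f(h(1), 7)),  node(true, true) =?= node(true, true).
Decompose node/2: 1 =?= 1,  p =?= f(h(1), 7).
Delete trivial equation 1 =?= 1.
Bind p := f(h(1), 7); no other remaining equation mentions p. Substituting into the earlier bindings gives w := f(h(1), 7), y2 := f(f(h(1), 7), 1), y1 := leaf(f(f(h(1), 7), 1)).
Delete trivial equation node(true, true) =?= node(true, true).
MGU = { w -> f(h(1), 7), y2 -> f(f(h(1), 7), 1), y1 -> leaf(f(f(h(1), 7), 1)), u -> h(1), p -> f(h(1), 7) }, so p -> f(h(1), 7).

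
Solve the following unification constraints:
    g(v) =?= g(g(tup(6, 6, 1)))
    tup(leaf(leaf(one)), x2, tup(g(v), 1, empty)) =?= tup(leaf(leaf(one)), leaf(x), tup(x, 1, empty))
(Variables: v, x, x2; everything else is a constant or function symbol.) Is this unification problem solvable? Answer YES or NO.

YES

Decompose g/1: v =?= g(tup(6, 6, 1)).
Bind v := g(tup(6, 6, 1)); substituting into the remaining equation gives: tup(leaf(leaf(one)), x2, tup(g(g(tup(6, 6, 1))), 1, empty)) =?= tup(leaf(leaf(one)), leaf(x), tup(x, 1, empty)).
Decompose tup/3: leaf(leaf(one)) =?= leaf(leaf(one)),  x2 =?= leaf(x),  tup(g(g(tup(6, 6, 1))), 1, empty) =?= tup(x, 1, empty).
Delete trivial equation leaf(leaf(one)) =?= leaf(leaf(one)).
Bind x2 := leaf(x); no other remaining equation mentions x2.
Decompose tup/3: g(g(tup(6, 6, 1))) =?= x,  1 =?= 1,  empty =?= empty.
Bind x := g(g(tup(6, 6, 1))); no other remaining equation mentions x. Substituting into the earlier binding gives x2 := leaf(g(g(tup(6, 6, 1)))).
Delete trivial equation 1 =?= 1.
Delete trivial equation empty =?= empty.
No equations remain and no clash or occurs-check failure arose, so a unifier exists.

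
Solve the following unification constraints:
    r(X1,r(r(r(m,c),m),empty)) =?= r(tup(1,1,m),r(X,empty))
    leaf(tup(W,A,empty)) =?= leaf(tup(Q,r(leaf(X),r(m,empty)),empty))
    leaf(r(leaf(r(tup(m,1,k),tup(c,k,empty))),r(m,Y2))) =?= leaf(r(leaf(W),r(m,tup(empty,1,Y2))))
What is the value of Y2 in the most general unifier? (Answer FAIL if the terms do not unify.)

Decompose r/2: X1 =?= tup(1,1,m),  r(r(r(m,c),m),empty) =?= r(X,empty).
Bind X1 := tup(1,1,m); no other remaining equation mentions X1.
Decompose r/2: r(r(m,c),m) =?= X,  empty =?= empty.
Bind X := r(r(m,c),m); substituting into the one remaining equation that mentions X gives: leaf(tup(W,A,empty)) =?= leaf(tup(Q,r(leaf(r(r(m,c),m)),r(m,empty)),empty)).
Delete trivial equation empty =?= empty.
Decompose leaf/1: tup(W,A,empty) =?= tup(Q,r(leaf(r(r(m,c),m)),r(m,empty)),empty).
Decompose tup/3: W =?= Q,  A =?= r(leaf(r(r(m,c),m)),r(m,empty)),  empty =?= empty.
Bind W := Q; substituting into the one remaining equation that mentions W gives: leaf(r(leaf(r(tup(m,1,k),tup(c,k,empty))),r(m,Y2))) =?= leaf(r(leaf(Q),r(m,tup(empty,1,Y2)))).
Bind A := r(leaf(r(r(m,c),m)),r(m,empty)); no other remaining equation mentions A.
Delete trivial equation empty =?= empty.
Decompose leaf/1: r(leaf(r(tup(m,1,k),tup(c,k,empty))),r(m,Y2)) =?= r(leaf(Q),r(m,tup(empty,1,Y2))).
Decompose r/2: leaf(r(tup(m,1,k),tup(c,k,empty))) =?= leaf(Q),  r(m,Y2) =?= r(m,tup(empty,1,Y2)).
Decompose leaf/1: r(tup(m,1,k),tup(c,k,empty)) =?= Q.
Bind Q := r(tup(m,1,k),tup(c,k,empty)); no other remaining equation mentions Q. Substituting into the earlier binding gives W := r(tup(m,1,k),tup(c,k,empty)).
Decompose r/2: m =?= m,  Y2 =?= tup(empty,1,Y2).
Delete trivial equation m =?= m.
Occurs check fails: Y2 occurs in tup(empty,1,Y2); the equation Y2 =?= tup(empty,1,Y2) has no finite solution.

FAIL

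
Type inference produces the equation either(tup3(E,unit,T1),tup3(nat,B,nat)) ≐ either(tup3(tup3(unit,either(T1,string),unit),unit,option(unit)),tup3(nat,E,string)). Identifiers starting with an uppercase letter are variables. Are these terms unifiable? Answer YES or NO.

Decompose either/2: tup3(E,unit,T1) ≐ tup3(tup3(unit,either(T1,string),unit),unit,option(unit)),  tup3(nat,B,nat) ≐ tup3(nat,E,string).
Decompose tup3/3: E ≐ tup3(unit,either(T1,string),unit),  unit ≐ unit,  T1 ≐ option(unit).
Bind E := tup3(unit,either(T1,string),unit); substituting into the one remaining equation that mentions E gives: tup3(nat,B,nat) ≐ tup3(nat,tup3(unit,either(T1,string),unit),string).
Delete trivial equation unit ≐ unit.
Bind T1 := option(unit); substituting into the remaining equation gives: tup3(nat,B,nat) ≐ tup3(nat,tup3(unit,either(option(unit),string),unit),string). Substituting into the earlier binding gives E := tup3(unit,either(option(unit),string),unit).
Decompose tup3/3: nat ≐ nat,  B ≐ tup3(unit,either(option(unit),string),unit),  nat ≐ string.
Delete trivial equation nat ≐ nat.
Bind B := tup3(unit,either(option(unit),string),unit); no other remaining equation mentions B.
Clash: constants nat and string differ; no unifier exists.

NO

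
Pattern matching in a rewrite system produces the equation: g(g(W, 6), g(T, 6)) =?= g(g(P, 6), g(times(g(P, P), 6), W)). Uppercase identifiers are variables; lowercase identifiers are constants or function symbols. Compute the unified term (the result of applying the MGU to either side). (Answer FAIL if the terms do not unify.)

g(g(6, 6), g(times(g(6, 6), 6), 6))

Decompose g/2: g(W, 6) =?= g(P, 6),  g(T, 6) =?= g(times(g(P, P), 6), W).
Decompose g/2: W =?= P,  6 =?= 6.
Bind W := P; substituting into the one remaining equation that mentions W gives: g(T, 6) =?= g(times(g(P, P), 6), P).
Delete trivial equation 6 =?= 6.
Decompose g/2: T =?= times(g(P, P), 6),  6 =?= P.
Bind T := times(g(P, P), 6); no other remaining equation mentions T.
Bind P := 6. Substituting into the earlier bindings gives W := 6, T := times(g(6, 6), 6).
Applying the MGU to either side gives g(g(6, 6), g(times(g(6, 6), 6), 6)).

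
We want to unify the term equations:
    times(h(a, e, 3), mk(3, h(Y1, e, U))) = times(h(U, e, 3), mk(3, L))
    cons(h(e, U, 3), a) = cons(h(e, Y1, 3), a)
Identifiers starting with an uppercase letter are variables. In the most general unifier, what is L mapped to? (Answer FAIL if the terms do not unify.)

h(a, e, a)

Decompose times/2: h(a, e, 3) = h(U, e, 3),  mk(3, h(Y1, e, U)) = mk(3, L).
Decompose h/3: a = U,  e = e,  3 = 3.
Bind U := a; substituting into the 2 remaining equations that mention U gives: mk(3, h(Y1, e, a)) = mk(3, L),  cons(h(e, a, 3), a) = cons(h(e, Y1, 3), a).
Delete trivial equation e = e.
Delete trivial equation 3 = 3.
Decompose mk/2: 3 = 3,  h(Y1, e, a) = L.
Delete trivial equation 3 = 3.
Bind L := h(Y1, e, a); no other remaining equation mentions L.
Decompose cons/2: h(e, a, 3) = h(e, Y1, 3),  a = a.
Decompose h/3: e = e,  a = Y1,  3 = 3.
Delete trivial equation e = e.
Bind Y1 := a; no other remaining equation mentions Y1. Substituting into the earlier binding gives L := h(a, e, a).
Delete trivial equation 3 = 3.
Delete trivial equation a = a.
MGU = { U := a, L := h(a, e, a), Y1 := a }, so L := h(a, e, a).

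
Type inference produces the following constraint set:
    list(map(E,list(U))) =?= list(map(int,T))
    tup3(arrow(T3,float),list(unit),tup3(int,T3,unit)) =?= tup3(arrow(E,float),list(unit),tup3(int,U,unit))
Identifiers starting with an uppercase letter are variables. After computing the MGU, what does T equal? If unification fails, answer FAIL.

list(int)

Decompose list/1: map(E,list(U)) =?= map(int,T).
Decompose map/2: E =?= int,  list(U) =?= T.
Bind E := int; substituting into the one remaining equation that mentions E gives: tup3(arrow(T3,float),list(unit),tup3(int,T3,unit)) =?= tup3(arrow(int,float),list(unit),tup3(int,U,unit)).
Bind T := list(U); no other remaining equation mentions T.
Decompose tup3/3: arrow(T3,float) =?= arrow(int,float),  list(unit) =?= list(unit),  tup3(int,T3,unit) =?= tup3(int,U,unit).
Decompose arrow/2: T3 =?= int,  float =?= float.
Bind T3 := int; substituting into the one remaining equation that mentions T3 gives: tup3(int,int,unit) =?= tup3(int,U,unit).
Delete trivial equation float =?= float.
Delete trivial equation list(unit) =?= list(unit).
Decompose tup3/3: int =?= int,  int =?= U,  unit =?= unit.
Delete trivial equation int =?= int.
Bind U := int; no other remaining equation mentions U. Substituting into the earlier binding gives T := list(int).
Delete trivial equation unit =?= unit.
MGU = { E := int, T := list(int), T3 := int, U := int }, so T := list(int).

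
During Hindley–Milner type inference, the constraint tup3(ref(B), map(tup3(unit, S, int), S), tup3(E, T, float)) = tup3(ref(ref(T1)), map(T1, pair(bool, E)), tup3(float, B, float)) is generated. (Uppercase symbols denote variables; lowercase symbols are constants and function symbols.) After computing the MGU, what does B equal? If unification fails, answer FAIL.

Decompose tup3/3: ref(B) = ref(ref(T1)),  map(tup3(unit, S, int), S) = map(T1, pair(bool, E)),  tup3(E, T, float) = tup3(float, B, float).
Decompose ref/1: B = ref(T1).
Bind B := ref(T1); substituting into the one remaining equation that mentions B gives: tup3(E, T, float) = tup3(float, ref(T1), float).
Decompose map/2: tup3(unit, S, int) = T1,  S = pair(bool, E).
Bind T1 := tup3(unit, S, int); substituting into the one remaining equation that mentions T1 gives: tup3(E, T, float) = tup3(float, ref(tup3(unit, S, int)), float). Substituting into the earlier binding gives B := ref(tup3(unit, S, int)).
Bind S := pair(bool, E); substituting into the remaining equation gives: tup3(E, T, float) = tup3(float, ref(tup3(unit, pair(bool, E), int)), float). Substituting into the earlier bindings gives B := ref(tup3(unit, pair(bool, E), int)), T1 := tup3(unit, pair(bool, E), int).
Decompose tup3/3: E = float,  T = ref(tup3(unit, pair(bool, E), int)),  float = float.
Bind E := float; substituting into the one remaining equation that mentions E gives: T = ref(tup3(unit, pair(bool, float), int)). Substituting into the earlier bindings gives B := ref(tup3(unit, pair(bool, float), int)), T1 := tup3(unit, pair(bool, float), int), S := pair(bool, float).
Bind T := ref(tup3(unit, pair(bool, float), int)); no other remaining equation mentions T.
Delete trivial equation float = float.
MGU = { B := ref(tup3(unit, pair(bool, float), int)), T1 := tup3(unit, pair(bool, float), int), S := pair(bool, float), E := float, T := ref(tup3(unit, pair(bool, float), int)) }, so B := ref(tup3(unit, pair(bool, float), int)).

ref(tup3(unit, pair(bool, float), int))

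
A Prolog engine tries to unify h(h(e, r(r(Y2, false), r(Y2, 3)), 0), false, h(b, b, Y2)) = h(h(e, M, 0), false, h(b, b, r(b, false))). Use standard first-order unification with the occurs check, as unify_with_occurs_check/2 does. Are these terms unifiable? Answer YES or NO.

Decompose h/3: h(e, r(r(Y2, false), r(Y2, 3)), 0) = h(e, M, 0),  false = false,  h(b, b, Y2) = h(b, b, r(b, false)).
Decompose h/3: e = e,  r(r(Y2, false), r(Y2, 3)) = M,  0 = 0.
Delete trivial equation e = e.
Bind M := r(r(Y2, false), r(Y2, 3)); no other remaining equation mentions M.
Delete trivial equation 0 = 0.
Delete trivial equation false = false.
Decompose h/3: b = b,  b = b,  Y2 = r(b, false).
Delete trivial equation b = b.
Delete trivial equation b = b.
Bind Y2 := r(b, false). Substituting into the earlier binding gives M := r(r(r(b, false), false), r(r(b, false), 3)).
No equations remain and no clash or occurs-check failure arose, so a unifier exists.

YES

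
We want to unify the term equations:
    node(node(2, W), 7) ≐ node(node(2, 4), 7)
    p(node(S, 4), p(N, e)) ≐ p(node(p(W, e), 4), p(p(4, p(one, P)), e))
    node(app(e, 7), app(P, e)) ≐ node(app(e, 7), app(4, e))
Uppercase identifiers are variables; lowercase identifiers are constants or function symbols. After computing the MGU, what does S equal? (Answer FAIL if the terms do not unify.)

Decompose node/2: node(2, W) ≐ node(2, 4),  7 ≐ 7.
Decompose node/2: 2 ≐ 2,  W ≐ 4.
Delete trivial equation 2 ≐ 2.
Bind W := 4; substituting into the one remaining equation that mentions W gives: p(node(S, 4), p(N, e)) ≐ p(node(p(4, e), 4), p(p(4, p(one, P)), e)).
Delete trivial equation 7 ≐ 7.
Decompose p/2: node(S, 4) ≐ node(p(4, e), 4),  p(N, e) ≐ p(p(4, p(one, P)), e).
Decompose node/2: S ≐ p(4, e),  4 ≐ 4.
Bind S := p(4, e); no other remaining equation mentions S.
Delete trivial equation 4 ≐ 4.
Decompose p/2: N ≐ p(4, p(one, P)),  e ≐ e.
Bind N := p(4, p(one, P)); no other remaining equation mentions N.
Delete trivial equation e ≐ e.
Decompose node/2: app(e, 7) ≐ app(e, 7),  app(P, e) ≐ app(4, e).
Delete trivial equation app(e, 7) ≐ app(e, 7).
Decompose app/2: P ≐ 4,  e ≐ e.
Bind P := 4; no other remaining equation mentions P. Substituting into the earlier binding gives N := p(4, p(one, 4)).
Delete trivial equation e ≐ e.
MGU = { W ↦ 4, S ↦ p(4, e), N ↦ p(4, p(one, 4)), P ↦ 4 }, so S ↦ p(4, e).

p(4, e)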